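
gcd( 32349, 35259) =3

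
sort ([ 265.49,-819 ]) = [-819,265.49] 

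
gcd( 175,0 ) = 175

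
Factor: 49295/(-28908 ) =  - 2^(-2 )*3^(  -  2) * 5^1*11^( - 1)  *  73^(-1)*9859^1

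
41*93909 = 3850269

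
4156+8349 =12505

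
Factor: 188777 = 311^1*607^1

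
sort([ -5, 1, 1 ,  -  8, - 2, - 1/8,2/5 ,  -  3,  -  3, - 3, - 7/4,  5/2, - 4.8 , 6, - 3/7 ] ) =[-8, - 5, - 4.8, - 3 , - 3 ,  -  3, - 2, - 7/4,-3/7, - 1/8 , 2/5,1,1 , 5/2 , 6] 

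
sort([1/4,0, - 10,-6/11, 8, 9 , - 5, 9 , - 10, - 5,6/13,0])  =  [ - 10, - 10, - 5, - 5,  -  6/11,0,0,1/4,6/13 , 8, 9, 9]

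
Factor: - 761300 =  - 2^2*5^2 * 23^1*331^1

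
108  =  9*12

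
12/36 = 1/3=0.33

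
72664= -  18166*( - 4)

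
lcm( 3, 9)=9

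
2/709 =2/709 = 0.00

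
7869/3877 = 2+115/3877 = 2.03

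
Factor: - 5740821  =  -3^3*149^1*1427^1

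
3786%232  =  74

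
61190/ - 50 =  - 6119/5 = - 1223.80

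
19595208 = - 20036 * ( - 978 )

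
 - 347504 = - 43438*8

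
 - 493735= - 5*98747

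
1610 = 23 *70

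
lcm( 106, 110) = 5830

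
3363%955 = 498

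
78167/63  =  78167/63= 1240.75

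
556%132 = 28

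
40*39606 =1584240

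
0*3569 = 0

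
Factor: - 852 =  -2^2*3^1*71^1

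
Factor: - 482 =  - 2^1*241^1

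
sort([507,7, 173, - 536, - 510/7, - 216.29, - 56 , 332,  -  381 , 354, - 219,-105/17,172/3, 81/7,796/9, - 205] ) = [-536, - 381, - 219,  -  216.29, - 205, - 510/7  , - 56, - 105/17 , 7, 81/7 , 172/3,  796/9,173,332,  354 , 507 ] 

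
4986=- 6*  ( - 831)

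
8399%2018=327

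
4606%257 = 237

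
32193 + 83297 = 115490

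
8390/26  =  4195/13 =322.69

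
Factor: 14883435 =3^2*5^1*7^1*37^1*1277^1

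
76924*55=4230820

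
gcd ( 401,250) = 1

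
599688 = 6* 99948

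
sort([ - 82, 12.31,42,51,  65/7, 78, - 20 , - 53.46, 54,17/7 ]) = [ - 82, - 53.46,- 20,17/7,65/7, 12.31, 42,51, 54 , 78 ] 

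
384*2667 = 1024128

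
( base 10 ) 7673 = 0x1df9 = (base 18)15C5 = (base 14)2B21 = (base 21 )h88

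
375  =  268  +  107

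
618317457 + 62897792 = 681215249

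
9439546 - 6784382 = 2655164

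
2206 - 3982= - 1776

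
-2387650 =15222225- 17609875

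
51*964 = 49164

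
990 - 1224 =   -  234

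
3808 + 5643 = 9451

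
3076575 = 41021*75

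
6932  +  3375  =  10307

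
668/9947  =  668/9947= 0.07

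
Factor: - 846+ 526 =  - 2^6*5^1 = - 320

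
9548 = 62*154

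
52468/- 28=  - 13117/7= -1873.86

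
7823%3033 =1757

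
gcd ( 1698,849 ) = 849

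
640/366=320/183 = 1.75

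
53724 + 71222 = 124946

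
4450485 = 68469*65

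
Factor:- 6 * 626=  - 2^2*3^1*313^1=- 3756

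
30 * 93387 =2801610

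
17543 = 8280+9263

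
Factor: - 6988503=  - 3^1  *  139^1*16759^1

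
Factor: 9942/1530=3^(  -  1)*5^( - 1)*17^( - 1)*1657^1  =  1657/255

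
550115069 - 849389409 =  - 299274340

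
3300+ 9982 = 13282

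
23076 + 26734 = 49810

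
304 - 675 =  - 371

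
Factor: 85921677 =3^2*31^1*223^1*1381^1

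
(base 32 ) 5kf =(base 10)5775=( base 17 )12GC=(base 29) 6P4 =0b1011010001111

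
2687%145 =77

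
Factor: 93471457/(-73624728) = -2^( - 3 )*3^( - 1)*17^1*71^( - 1)*79^2*881^1*43207^(-1) 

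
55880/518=27940/259= 107.88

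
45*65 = 2925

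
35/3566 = 35/3566 = 0.01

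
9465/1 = 9465 = 9465.00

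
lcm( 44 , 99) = 396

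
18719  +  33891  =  52610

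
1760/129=1760/129 = 13.64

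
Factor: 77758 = 2^1 * 17^1*2287^1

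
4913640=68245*72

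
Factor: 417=3^1 * 139^1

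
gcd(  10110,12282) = 6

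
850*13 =11050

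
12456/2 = 6228 = 6228.00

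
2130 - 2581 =-451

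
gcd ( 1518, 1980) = 66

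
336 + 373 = 709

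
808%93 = 64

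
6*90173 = 541038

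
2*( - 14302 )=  - 28604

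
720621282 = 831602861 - 110981579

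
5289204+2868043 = 8157247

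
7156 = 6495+661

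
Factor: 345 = 3^1*5^1*23^1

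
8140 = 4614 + 3526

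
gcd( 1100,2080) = 20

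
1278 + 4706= 5984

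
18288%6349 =5590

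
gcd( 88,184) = 8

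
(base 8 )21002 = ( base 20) 11F6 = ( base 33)7WR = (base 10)8706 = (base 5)234311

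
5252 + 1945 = 7197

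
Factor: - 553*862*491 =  - 2^1*7^1* 79^1*431^1*491^1 = - 234052826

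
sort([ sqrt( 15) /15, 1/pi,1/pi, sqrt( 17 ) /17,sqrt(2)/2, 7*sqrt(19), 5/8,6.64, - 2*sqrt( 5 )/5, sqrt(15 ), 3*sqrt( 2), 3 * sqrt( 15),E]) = [ - 2*sqrt( 5 ) /5,sqrt( 17)/17,sqrt( 15 )/15, 1/pi, 1/pi,5/8, sqrt( 2)/2, E,sqrt( 15),3*sqrt( 2), 6.64, 3*sqrt( 15), 7 * sqrt( 19)] 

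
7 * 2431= 17017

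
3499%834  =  163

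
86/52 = 1  +  17/26 = 1.65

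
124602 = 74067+50535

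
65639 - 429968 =-364329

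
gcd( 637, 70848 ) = 1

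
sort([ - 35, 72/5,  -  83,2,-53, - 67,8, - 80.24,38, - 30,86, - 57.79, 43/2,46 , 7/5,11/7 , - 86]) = [ - 86, - 83,-80.24, - 67 , - 57.79, - 53 , - 35, - 30,7/5, 11/7,2,  8,72/5,43/2, 38, 46,86]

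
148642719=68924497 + 79718222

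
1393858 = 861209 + 532649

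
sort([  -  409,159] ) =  [  -  409,159 ] 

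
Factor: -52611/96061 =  - 3^1*7^ ( - 1)*13^1*19^1*71^1*13723^(-1)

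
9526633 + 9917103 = 19443736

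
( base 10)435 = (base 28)FF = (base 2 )110110011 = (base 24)i3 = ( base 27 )G3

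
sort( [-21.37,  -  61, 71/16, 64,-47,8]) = [ -61,  -  47, - 21.37  ,  71/16,  8,64]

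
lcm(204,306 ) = 612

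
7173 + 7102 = 14275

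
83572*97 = 8106484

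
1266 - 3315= -2049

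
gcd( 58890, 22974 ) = 6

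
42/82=21/41 = 0.51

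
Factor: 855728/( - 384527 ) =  - 2^4 * 11^( - 1)*13^(  -  1)*79^1*677^1* 2689^(-1)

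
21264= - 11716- - 32980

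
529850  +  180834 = 710684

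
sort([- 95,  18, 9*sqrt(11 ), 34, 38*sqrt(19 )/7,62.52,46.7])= [ - 95,18,38*sqrt( 19) /7,9*sqrt(11),34,46.7,62.52 ]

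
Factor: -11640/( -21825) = 8/15 = 2^3 * 3^( - 1) * 5^(  -  1)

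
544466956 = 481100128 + 63366828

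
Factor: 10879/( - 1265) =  - 5^(  -  1 )*43^1 = - 43/5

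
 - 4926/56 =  - 88 + 1/28 = - 87.96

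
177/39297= 59/13099  =  0.00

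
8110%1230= 730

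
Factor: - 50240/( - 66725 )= 2^6*5^( - 1 ) *17^ (  -  1) = 64/85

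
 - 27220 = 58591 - 85811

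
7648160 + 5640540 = 13288700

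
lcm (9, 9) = 9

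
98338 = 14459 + 83879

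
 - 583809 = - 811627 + 227818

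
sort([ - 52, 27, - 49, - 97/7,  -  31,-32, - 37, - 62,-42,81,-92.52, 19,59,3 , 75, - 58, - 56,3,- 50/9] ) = [-92.52, - 62,-58 , - 56  , - 52,- 49, - 42, - 37, -32,  -  31, - 97/7, - 50/9 , 3,3,19,27,59,75,81 ]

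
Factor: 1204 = 2^2*7^1*43^1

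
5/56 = 5/56 = 0.09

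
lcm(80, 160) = 160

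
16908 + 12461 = 29369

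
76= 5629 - 5553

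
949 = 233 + 716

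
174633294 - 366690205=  - 192056911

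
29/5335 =29/5335 = 0.01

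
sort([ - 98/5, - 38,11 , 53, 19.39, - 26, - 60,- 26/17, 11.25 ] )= [ -60, - 38, - 26, - 98/5, - 26/17, 11,11.25,19.39,53] 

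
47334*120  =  5680080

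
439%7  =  5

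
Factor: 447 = 3^1 * 149^1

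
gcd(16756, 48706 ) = 142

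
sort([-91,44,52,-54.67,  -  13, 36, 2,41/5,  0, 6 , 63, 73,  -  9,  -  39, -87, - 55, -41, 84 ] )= [-91, - 87,-55,  -  54.67 , - 41, - 39,- 13,-9, 0, 2 , 6,41/5,  36,  44,52, 63,73,84]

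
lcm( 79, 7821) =7821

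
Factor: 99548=2^2*41^1*607^1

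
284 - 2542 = -2258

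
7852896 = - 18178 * ( - 432) 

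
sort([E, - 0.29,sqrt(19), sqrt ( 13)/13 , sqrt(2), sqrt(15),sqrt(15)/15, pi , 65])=[  -  0.29,  sqrt(15 )/15,sqrt( 13)/13,sqrt(2 ), E,pi,sqrt(15 ),sqrt (19),  65]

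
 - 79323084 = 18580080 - 97903164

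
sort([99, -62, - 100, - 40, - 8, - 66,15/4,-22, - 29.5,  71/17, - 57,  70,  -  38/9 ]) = [  -  100, - 66,  -  62,-57 , - 40  , - 29.5,- 22, - 8,-38/9, 15/4,71/17,  70,  99]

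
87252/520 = 167  +  103/130 = 167.79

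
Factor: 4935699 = 3^2*137^1 * 4003^1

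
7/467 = 7/467 = 0.01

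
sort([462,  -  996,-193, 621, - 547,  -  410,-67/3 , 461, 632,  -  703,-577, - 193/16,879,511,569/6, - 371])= [ - 996,  -  703, - 577,-547, - 410, - 371 ,  -  193,- 67/3,-193/16, 569/6,461 , 462,  511,621, 632,879]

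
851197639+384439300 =1235636939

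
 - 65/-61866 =65/61866 = 0.00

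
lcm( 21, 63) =63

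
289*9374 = 2709086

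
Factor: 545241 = 3^1*17^1 * 10691^1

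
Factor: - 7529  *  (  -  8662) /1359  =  2^1*3^(  -  2)*61^1*71^1*151^( - 1 ) * 7529^1  =  65216198/1359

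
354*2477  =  876858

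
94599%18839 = 404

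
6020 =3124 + 2896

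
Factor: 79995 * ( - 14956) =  - 2^2*3^1*5^1  *  3739^1*5333^1 = - 1196405220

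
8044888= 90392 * 89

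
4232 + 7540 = 11772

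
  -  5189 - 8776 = -13965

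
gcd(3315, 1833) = 39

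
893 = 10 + 883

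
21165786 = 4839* 4374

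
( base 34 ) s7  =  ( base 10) 959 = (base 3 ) 1022112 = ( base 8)1677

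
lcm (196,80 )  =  3920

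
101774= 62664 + 39110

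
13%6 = 1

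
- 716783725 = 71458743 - 788242468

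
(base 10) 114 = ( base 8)162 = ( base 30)3o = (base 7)222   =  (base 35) 39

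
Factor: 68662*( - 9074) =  - 2^2*11^1*13^1*349^1*3121^1= - 623038988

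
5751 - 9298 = -3547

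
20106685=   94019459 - 73912774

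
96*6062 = 581952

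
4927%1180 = 207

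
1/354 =1/354 = 0.00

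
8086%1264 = 502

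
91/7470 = 91/7470 = 0.01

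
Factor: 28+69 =97 = 97^1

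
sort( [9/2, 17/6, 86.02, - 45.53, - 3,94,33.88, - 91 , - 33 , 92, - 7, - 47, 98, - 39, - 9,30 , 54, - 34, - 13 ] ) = [-91 , - 47, - 45.53,  -  39, - 34, - 33, - 13, - 9, - 7,-3, 17/6, 9/2, 30,33.88, 54, 86.02, 92, 94, 98] 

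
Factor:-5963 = - 67^1*89^1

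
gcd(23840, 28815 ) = 5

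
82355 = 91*905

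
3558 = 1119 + 2439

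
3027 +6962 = 9989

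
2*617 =1234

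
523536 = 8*65442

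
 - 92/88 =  - 23/22 = -  1.05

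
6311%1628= 1427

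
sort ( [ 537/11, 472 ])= [537/11, 472]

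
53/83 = 53/83 =0.64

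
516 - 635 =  - 119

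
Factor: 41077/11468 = 2^( - 2)*47^ ( - 1)*61^(-1 )*41077^1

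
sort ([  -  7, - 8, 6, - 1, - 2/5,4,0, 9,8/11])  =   [ - 8, - 7, - 1, - 2/5,0, 8/11, 4, 6,  9 ] 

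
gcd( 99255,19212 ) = 3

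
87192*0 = 0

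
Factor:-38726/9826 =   -  67/17 =- 17^( - 1) * 67^1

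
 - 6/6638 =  - 1 + 3316/3319 = - 0.00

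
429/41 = 429/41=10.46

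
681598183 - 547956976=133641207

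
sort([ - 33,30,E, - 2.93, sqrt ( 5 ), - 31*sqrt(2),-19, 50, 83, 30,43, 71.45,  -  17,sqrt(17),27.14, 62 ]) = [-31*sqrt(2 ), - 33, - 19, - 17, - 2.93,sqrt( 5 ), E, sqrt(17), 27.14, 30, 30, 43,  50 , 62, 71.45,83 ]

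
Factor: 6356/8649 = 2^2 * 3^( - 2)*7^1*31^( - 2 )*227^1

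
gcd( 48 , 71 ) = 1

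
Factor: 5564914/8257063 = 2^1*13187^1*39133^(-1) =26374/39133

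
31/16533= 31/16533 = 0.00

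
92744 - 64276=28468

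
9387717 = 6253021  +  3134696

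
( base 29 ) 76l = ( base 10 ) 6082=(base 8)13702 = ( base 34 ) 58u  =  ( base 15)1c07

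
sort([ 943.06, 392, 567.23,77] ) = [77,392,567.23, 943.06 ]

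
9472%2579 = 1735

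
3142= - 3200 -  - 6342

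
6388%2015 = 343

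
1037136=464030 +573106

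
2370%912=546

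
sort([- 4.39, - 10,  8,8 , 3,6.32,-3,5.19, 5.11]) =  [ - 10 , - 4.39, - 3,3,5.11,5.19,6.32, 8,8 ]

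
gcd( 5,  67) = 1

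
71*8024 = 569704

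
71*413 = 29323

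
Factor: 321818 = 2^1*7^1*127^1*181^1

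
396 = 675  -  279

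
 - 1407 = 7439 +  - 8846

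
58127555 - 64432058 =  - 6304503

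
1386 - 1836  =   - 450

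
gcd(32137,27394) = 1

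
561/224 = 2 + 113/224 = 2.50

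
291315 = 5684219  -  5392904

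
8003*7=56021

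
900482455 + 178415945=1078898400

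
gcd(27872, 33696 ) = 416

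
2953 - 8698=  - 5745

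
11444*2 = 22888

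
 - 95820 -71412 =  -167232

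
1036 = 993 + 43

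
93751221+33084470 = 126835691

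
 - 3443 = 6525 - 9968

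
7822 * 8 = 62576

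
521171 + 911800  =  1432971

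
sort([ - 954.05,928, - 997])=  [ - 997, - 954.05, 928 ]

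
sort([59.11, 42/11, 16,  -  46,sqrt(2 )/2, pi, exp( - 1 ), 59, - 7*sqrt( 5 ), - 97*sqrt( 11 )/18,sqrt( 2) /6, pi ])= [ - 46 , - 97*sqrt (11 ) /18, - 7*sqrt( 5),sqrt( 2 )/6, exp( - 1 ), sqrt( 2 ) /2,  pi, pi, 42/11,16,59, 59.11]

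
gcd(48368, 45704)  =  8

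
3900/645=260/43 = 6.05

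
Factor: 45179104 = 2^5  *1411847^1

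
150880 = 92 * 1640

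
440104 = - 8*(-55013)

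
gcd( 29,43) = 1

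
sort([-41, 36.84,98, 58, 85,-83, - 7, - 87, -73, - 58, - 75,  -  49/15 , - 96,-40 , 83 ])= [ - 96, - 87, - 83,-75,  -  73, - 58, - 41,-40, - 7,-49/15, 36.84,  58,83, 85, 98]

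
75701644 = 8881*8524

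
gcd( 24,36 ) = 12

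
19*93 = 1767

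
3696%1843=10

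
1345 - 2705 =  - 1360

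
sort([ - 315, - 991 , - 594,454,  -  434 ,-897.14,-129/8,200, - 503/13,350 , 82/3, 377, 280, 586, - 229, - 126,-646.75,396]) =[ - 991, - 897.14,  -  646.75, - 594, - 434, - 315, - 229, - 126, - 503/13, - 129/8,82/3, 200 , 280, 350, 377, 396, 454, 586]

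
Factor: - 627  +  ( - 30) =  - 657  =  - 3^2*73^1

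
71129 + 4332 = 75461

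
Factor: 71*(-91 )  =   - 6461=   - 7^1*13^1*71^1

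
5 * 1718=8590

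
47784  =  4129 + 43655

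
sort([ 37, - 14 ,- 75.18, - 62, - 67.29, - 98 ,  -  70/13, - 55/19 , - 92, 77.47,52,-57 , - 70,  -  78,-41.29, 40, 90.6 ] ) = [ - 98, - 92, - 78, - 75.18, - 70, - 67.29, - 62, - 57,-41.29, - 14, - 70/13, - 55/19, 37, 40,52 , 77.47, 90.6]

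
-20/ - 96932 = 5/24233 = 0.00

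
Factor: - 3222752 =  - 2^5*13^1*61^1*127^1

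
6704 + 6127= 12831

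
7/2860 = 7/2860 = 0.00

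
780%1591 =780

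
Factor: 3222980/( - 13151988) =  - 3^(-2) *5^1*161149^1*365333^ ( - 1) = - 805745/3287997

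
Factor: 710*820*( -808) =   -  2^6 * 5^2*41^1*71^1* 101^1 = -470417600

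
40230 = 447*90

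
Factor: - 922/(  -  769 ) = 2^1*461^1*769^(-1) 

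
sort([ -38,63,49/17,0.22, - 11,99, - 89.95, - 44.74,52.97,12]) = [ - 89.95,  -  44.74, - 38, - 11, 0.22 , 49/17,12,52.97,63,99 ] 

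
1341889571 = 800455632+541433939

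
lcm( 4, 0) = 0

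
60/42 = 10/7 = 1.43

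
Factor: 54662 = 2^1*151^1*181^1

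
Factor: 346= 2^1*173^1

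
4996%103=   52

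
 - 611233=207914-819147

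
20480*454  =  9297920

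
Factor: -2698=- 2^1*19^1*71^1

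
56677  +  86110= 142787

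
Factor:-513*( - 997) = 3^3*19^1*997^1 = 511461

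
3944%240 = 104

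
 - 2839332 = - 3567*796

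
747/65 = 747/65 =11.49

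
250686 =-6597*( - 38 )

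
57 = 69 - 12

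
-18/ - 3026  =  9/1513 = 0.01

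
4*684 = 2736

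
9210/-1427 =-9210/1427  =  - 6.45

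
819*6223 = 5096637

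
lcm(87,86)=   7482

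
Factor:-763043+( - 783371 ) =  - 2^1*773207^1 = - 1546414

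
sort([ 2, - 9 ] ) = [ - 9, 2]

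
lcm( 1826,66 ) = 5478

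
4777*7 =33439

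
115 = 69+46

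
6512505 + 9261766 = 15774271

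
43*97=4171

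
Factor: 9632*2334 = 22481088   =  2^6*3^1*7^1*43^1*389^1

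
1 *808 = 808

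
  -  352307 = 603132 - 955439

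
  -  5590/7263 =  - 1 + 1673/7263 = - 0.77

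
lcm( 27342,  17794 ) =1121022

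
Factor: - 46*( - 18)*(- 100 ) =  - 2^4*3^2 * 5^2*23^1 =- 82800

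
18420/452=4605/113 = 40.75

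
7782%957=126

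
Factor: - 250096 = -2^4*7^2*11^1*29^1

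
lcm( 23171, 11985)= 347565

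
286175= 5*57235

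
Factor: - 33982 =  -  2^1*13^1*1307^1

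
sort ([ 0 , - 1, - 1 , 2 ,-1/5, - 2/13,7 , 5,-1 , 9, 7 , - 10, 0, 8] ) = [ - 10,  -  1,-1, - 1, - 1/5, - 2/13,0,0, 2,5, 7, 7,8 , 9]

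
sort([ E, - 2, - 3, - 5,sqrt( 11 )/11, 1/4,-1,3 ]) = [ - 5, - 3, - 2, - 1,1/4,sqrt(11) /11 , E, 3] 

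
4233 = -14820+19053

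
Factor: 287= 7^1*41^1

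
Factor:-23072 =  - 2^5 * 7^1 *103^1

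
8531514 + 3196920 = 11728434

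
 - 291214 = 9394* ( - 31) 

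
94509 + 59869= 154378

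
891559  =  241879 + 649680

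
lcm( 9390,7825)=46950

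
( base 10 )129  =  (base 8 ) 201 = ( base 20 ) 69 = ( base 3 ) 11210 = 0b10000001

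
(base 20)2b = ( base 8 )63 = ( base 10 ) 51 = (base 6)123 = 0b110011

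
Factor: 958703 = 41^1*67^1*349^1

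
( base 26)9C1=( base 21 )ead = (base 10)6397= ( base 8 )14375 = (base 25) a5m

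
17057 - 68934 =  - 51877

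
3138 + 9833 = 12971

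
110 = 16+94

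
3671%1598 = 475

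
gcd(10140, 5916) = 12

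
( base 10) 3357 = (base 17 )ba8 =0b110100011101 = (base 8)6435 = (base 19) 95d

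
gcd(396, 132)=132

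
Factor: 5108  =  2^2*1277^1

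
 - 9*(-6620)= 59580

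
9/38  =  9/38=0.24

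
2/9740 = 1/4870  =  0.00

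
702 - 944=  - 242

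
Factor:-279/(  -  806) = 2^( - 1 )*3^2 *13^( - 1 ) = 9/26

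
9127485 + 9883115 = 19010600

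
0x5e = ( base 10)94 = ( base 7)163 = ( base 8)136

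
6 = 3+3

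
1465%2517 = 1465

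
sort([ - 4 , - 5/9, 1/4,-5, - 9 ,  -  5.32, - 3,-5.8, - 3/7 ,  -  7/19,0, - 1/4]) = [-9, - 5.8, - 5.32, - 5,-4,  -  3, - 5/9, - 3/7 , -7/19 , - 1/4, 0 , 1/4]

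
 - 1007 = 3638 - 4645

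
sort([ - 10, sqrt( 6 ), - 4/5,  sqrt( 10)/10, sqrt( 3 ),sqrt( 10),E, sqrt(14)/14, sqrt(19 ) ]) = [ - 10, - 4/5, sqrt( 14 ) /14, sqrt(10)/10, sqrt( 3),  sqrt( 6), E, sqrt( 10 ),sqrt( 19)]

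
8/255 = 8/255 = 0.03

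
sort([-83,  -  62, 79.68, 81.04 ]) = [  -  83, - 62, 79.68, 81.04]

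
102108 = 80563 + 21545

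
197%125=72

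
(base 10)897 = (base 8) 1601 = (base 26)18d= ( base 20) 24h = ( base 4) 32001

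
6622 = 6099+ 523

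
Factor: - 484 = - 2^2  *  11^2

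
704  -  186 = 518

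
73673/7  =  10524 + 5/7 = 10524.71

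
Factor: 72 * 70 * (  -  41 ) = -206640 =- 2^4 * 3^2*5^1*7^1 * 41^1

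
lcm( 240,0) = 0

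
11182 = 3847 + 7335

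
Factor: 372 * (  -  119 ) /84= - 17^1*31^1 = - 527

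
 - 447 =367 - 814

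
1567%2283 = 1567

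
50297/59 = 50297/59 = 852.49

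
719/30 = 23 + 29/30 = 23.97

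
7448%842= 712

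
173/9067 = 173/9067 = 0.02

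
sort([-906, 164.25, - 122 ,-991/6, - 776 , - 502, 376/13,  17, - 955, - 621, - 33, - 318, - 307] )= [ - 955, - 906, - 776, - 621, - 502, - 318, - 307, - 991/6, -122, - 33, 17,376/13, 164.25 ]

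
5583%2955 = 2628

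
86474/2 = 43237=43237.00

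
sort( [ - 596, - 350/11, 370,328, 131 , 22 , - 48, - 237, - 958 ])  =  [ - 958, - 596, - 237, - 48, - 350/11,22,131,328,370]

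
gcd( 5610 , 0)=5610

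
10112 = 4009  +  6103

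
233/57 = 4 + 5/57  =  4.09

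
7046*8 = 56368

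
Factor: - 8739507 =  - 3^1 * 7^1*416167^1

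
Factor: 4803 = 3^1*1601^1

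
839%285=269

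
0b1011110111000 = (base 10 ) 6072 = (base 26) 8pe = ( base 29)76B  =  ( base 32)5TO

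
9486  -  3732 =5754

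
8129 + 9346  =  17475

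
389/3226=389/3226 = 0.12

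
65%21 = 2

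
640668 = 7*91524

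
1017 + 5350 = 6367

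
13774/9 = 13774/9 = 1530.44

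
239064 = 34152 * 7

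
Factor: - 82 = - 2^1 * 41^1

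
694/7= 99 + 1/7 = 99.14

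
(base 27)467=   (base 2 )110000001101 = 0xc0d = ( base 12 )1951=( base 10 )3085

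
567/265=2 + 37/265 = 2.14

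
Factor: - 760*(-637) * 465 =225115800 = 2^3 * 3^1 * 5^2 * 7^2 * 13^1*19^1 * 31^1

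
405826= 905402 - 499576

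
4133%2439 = 1694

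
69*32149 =2218281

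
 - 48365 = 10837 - 59202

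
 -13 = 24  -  37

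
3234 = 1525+1709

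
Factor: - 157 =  - 157^1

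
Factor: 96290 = 2^1*5^1*9629^1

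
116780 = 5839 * 20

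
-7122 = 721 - 7843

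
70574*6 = 423444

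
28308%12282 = 3744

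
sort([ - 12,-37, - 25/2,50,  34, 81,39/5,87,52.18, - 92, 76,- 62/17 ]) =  [  -  92,-37, - 25/2,  -  12,-62/17, 39/5,34, 50, 52.18, 76,81,87]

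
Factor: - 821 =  - 821^1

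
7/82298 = 7/82298 = 0.00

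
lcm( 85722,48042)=4371822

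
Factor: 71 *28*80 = 2^6 * 5^1*7^1*71^1 =159040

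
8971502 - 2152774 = 6818728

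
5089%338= 19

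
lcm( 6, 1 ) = 6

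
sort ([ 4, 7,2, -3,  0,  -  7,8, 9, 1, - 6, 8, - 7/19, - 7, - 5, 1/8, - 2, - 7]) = [ - 7, - 7, - 7, - 6,-5, - 3, - 2 , - 7/19,0,1/8, 1,  2,4, 7 , 8, 8, 9]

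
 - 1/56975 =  - 1 + 56974/56975 = - 0.00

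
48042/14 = 3431 + 4/7 = 3431.57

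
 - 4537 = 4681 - 9218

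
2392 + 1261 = 3653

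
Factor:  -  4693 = -13^1*19^2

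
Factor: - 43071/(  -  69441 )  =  7^2*79^( - 1 ) = 49/79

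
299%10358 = 299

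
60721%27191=6339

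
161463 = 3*53821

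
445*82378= 36658210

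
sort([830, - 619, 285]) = [ - 619,285, 830]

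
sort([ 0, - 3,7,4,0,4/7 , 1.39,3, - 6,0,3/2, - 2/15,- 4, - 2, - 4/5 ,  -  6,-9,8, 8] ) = [-9, - 6,-6, - 4, - 3, - 2,-4/5, -2/15,0,0,0,4/7,1.39, 3/2, 3,4,7,8,8 ] 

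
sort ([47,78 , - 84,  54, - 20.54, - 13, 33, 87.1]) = [- 84, - 20.54, - 13 , 33, 47, 54,78, 87.1] 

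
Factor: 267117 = 3^1 * 269^1* 331^1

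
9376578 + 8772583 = 18149161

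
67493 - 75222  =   - 7729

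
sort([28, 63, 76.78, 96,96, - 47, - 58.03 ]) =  [ - 58.03,-47,28, 63,76.78,96,96]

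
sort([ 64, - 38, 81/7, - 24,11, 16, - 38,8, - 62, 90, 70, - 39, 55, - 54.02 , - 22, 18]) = [- 62, - 54.02, - 39,-38, - 38, - 24,-22, 8 , 11,81/7, 16, 18,  55,64, 70,90]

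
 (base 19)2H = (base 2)110111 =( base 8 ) 67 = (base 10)55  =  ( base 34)1L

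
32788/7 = 4684 = 4684.00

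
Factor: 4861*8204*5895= 235090501380 = 2^2*3^2*5^1*7^1 * 131^1  *293^1*4861^1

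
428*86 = 36808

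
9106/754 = 157/13 = 12.08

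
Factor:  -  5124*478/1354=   -  2^2*3^1*7^1*61^1*239^1 * 677^( - 1) = -1224636/677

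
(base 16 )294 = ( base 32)KK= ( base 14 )352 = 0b1010010100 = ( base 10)660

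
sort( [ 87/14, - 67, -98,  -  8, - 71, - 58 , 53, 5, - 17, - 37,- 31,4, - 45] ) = [  -  98,  -  71, - 67, - 58, - 45, - 37, - 31,- 17, - 8,4 , 5,87/14, 53]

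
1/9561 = 1/9561 = 0.00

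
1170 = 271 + 899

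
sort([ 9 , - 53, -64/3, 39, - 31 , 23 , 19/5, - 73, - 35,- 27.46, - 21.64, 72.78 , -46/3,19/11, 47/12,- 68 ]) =[ - 73, - 68  ,-53,  -  35,- 31,-27.46, - 21.64, - 64/3, - 46/3,19/11 , 19/5, 47/12 , 9,23 , 39 , 72.78] 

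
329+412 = 741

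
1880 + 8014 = 9894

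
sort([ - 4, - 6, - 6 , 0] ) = [- 6, - 6 , - 4,0]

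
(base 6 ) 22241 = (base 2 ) 110000110001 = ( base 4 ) 300301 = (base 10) 3121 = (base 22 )69J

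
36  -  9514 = -9478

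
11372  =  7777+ 3595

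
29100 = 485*60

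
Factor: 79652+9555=37^1*2411^1 = 89207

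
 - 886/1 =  - 886 = - 886.00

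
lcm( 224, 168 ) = 672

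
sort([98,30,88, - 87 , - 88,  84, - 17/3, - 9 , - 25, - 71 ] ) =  [ - 88,- 87, - 71,- 25 ,-9,-17/3,30 , 84,88, 98 ]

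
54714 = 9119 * 6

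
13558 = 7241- -6317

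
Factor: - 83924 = - 2^2*20981^1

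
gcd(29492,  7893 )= 1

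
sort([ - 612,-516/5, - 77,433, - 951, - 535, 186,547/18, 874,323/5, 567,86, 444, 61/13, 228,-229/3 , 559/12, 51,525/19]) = [ - 951,-612, - 535,-516/5, - 77,-229/3,61/13,525/19,547/18, 559/12,51,  323/5,86,186, 228,433, 444,567, 874 ]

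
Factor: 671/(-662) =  - 2^( - 1 )*11^1*61^1  *  331^ ( - 1 )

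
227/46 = 227/46 = 4.93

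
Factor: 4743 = 3^2*17^1*31^1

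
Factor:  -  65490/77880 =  - 37/44 = -  2^(  -  2)*11^( - 1)*37^1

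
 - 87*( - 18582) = 1616634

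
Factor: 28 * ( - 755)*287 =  - 6067180 = - 2^2* 5^1*7^2*41^1*151^1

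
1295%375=170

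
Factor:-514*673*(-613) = 2^1*257^1*613^1  *673^1 = 212050186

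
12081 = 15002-2921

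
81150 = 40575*2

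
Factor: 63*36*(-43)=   -2^2*3^4*7^1*43^1 = - 97524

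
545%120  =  65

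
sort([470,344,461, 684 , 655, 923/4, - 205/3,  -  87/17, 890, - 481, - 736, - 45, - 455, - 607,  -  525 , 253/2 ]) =[ - 736, - 607, - 525, - 481,-455,-205/3 , - 45, -87/17, 253/2,923/4,344,461,470 , 655, 684,  890]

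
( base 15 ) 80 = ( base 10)120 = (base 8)170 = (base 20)60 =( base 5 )440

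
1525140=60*25419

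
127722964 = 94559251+33163713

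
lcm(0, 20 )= 0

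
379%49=36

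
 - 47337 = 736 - 48073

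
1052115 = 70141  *15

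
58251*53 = 3087303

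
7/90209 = 1/12887 = 0.00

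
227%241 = 227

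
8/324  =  2/81 =0.02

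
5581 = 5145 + 436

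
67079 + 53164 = 120243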